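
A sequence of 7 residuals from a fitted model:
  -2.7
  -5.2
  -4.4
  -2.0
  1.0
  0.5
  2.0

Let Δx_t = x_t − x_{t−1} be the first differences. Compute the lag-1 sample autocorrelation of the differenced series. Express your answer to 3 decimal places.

-0.010

First differences Δx: -2.5, 0.8, 2.4, 3.0, -0.5, 1.5
Mean of differences = 0.7833
Numerator Σ(Δx_t−Δx̄)(Δx_{t+1}−Δx̄) = -0.2086
Denominator Σ(Δx_t−Δx̄)² = 20.4683
r_1(Δx) = -0.2086 / 20.4683 = -0.010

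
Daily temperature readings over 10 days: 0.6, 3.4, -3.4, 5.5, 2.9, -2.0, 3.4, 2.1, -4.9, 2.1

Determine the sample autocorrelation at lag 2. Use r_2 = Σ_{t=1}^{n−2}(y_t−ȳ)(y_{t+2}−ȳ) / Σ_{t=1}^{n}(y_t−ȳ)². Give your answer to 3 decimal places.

-0.207

Mean ȳ = (0.6 + 3.4 − 3.4 + 5.5 + 2.9 − 2.0 + 3.4 + 2.1 − 4.9 + 2.1)/10 = 0.9700
Numerator Σ_{t=1}^{8}(y_t−ȳ)(y_{t+2}−ȳ) = -20.9168
Denominator Σ(y_t−ȳ)² = 101.1210
r_2 = -20.9168 / 101.1210 = -0.207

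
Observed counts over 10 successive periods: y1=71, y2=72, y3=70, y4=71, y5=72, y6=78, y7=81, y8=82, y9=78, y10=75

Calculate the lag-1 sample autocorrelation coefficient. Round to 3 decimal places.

Mean ȳ = (71 + 72 + 70 + 71 + 72 + 78 + 81 + 82 + 78 + 75)/10 = 75.0000
Numerator Σ_{t=1}^{9}(y_t−ȳ)(y_{t+1}−ȳ) = 131.0000
Denominator Σ(y_t−ȳ)² = 178.0000
r_1 = 131.0000 / 178.0000 = 0.736

0.736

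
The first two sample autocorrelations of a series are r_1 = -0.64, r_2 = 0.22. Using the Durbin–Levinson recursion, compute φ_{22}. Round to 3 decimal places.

φ_{22} = (r_2 − r_1²) / (1 − r_1²)
r_1² = (-0.64)² = 0.4096
Numerator = 0.22 − 0.4096 = -0.1896; denominator = 1 − 0.4096 = 0.5904
φ_{22} = -0.1896 / 0.5904 = -0.321

-0.321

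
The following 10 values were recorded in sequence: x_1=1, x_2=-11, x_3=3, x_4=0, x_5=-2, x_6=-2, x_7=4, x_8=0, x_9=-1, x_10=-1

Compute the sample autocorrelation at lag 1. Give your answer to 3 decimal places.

Mean x̄ = (1 − 11 + 3 + 0 − 2 − 2 + 4 + 0 − 1 − 1)/10 = -0.9000
Numerator Σ_{t=1}^{9}(x_t−x̄)(x_{t+1}−x̄) = -55.9100
Denominator Σ(x_t−x̄)² = 148.9000
r_1 = -55.9100 / 148.9000 = -0.375

-0.375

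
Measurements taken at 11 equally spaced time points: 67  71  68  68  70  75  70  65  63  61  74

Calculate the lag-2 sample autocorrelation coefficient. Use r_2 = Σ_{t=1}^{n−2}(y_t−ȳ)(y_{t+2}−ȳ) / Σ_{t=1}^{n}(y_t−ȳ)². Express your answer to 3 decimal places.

Mean ȳ = (67 + 71 + 68 + 68 + 70 + 75 + 70 + 65 + 63 + 61 + 74)/11 = 68.3636
Numerator Σ_{t=1}^{9}(y_t−ȳ)(y_{t+2}−ȳ) = -37.3554
Denominator Σ(y_t−ȳ)² = 184.5455
r_2 = -37.3554 / 184.5455 = -0.202

-0.202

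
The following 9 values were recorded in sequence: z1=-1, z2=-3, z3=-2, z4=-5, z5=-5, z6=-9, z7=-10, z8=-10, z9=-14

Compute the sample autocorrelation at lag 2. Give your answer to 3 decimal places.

0.407

Mean z̄ = (-1 − 3 − 2 − 5 − 5 − 9 − 10 − 10 − 14)/9 = -6.5556
Σ(z_t−z̄)(z_{t+2}−z̄) = (25.3086) + (5.5309) + (7.0864) + (-3.8025) + (-5.3580) + (8.4198) + (25.6420) = 62.8272
Denominator Σ(z_t−z̄)² = 154.2222
r_2 = 62.8272 / 154.2222 = 0.407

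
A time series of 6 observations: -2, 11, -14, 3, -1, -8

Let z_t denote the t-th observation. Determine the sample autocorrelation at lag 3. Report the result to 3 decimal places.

0.227

Mean z̄ = (-2 + 11 − 14 + 3 − 1 − 8)/6 = -1.8333
Deviations from mean: -0.1667, 12.8333, -12.1667, 4.8333, 0.8333, -6.1667
Σ(z_t−z̄)(z_{t+3}−z̄) = (-0.8056) + (10.6944) + (75.0278) = 84.9167
Denominator Σ(z_t−z̄)² = 374.8333
r_3 = 84.9167 / 374.8333 = 0.227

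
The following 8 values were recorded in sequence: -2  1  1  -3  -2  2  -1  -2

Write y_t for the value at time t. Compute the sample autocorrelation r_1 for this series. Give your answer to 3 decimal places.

Mean ȳ = (-2 + 1 + 1 − 3 − 2 + 2 − 1 − 2)/8 = -0.7500
Σ(y_t−ȳ)(y_{t+1}−ȳ) = (-2.1875) + (3.0625) + (-3.9375) + (2.8125) + (-3.4375) + (-0.6875) + (0.3125) = -4.0625
Denominator Σ(y_t−ȳ)² = 23.5000
r_1 = -4.0625 / 23.5000 = -0.173

-0.173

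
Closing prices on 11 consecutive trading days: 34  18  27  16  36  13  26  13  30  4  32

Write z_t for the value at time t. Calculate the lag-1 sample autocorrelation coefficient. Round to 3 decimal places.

-0.711

Mean z̄ = (34 + 18 + 27 + 16 + 36 + 13 + 26 + 13 + 30 + 4 + 32)/11 = 22.6364
Numerator Σ_{t=1}^{10}(z_t−z̄)(z_{t+1}−z̄) = -766.8595
Denominator Σ(z_t−z̄)² = 1078.5455
r_1 = -766.8595 / 1078.5455 = -0.711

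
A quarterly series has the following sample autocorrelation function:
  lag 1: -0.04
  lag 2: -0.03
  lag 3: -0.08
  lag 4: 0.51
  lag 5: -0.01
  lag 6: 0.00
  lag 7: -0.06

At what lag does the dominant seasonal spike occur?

4

The largest autocorrelation is r_4 = 0.51; the remaining lags stay at or below 0.00.
The dominant spike at lag 4 indicates a seasonal period of 4.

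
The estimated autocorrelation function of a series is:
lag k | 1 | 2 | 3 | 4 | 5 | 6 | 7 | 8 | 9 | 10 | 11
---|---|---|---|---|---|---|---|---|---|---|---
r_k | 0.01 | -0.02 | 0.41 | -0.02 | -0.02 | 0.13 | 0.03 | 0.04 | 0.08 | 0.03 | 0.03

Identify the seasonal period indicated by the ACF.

The largest autocorrelation is r_3 = 0.41; the remaining lags stay at or below 0.13.
The dominant spike at lag 3 indicates a seasonal period of 3.

3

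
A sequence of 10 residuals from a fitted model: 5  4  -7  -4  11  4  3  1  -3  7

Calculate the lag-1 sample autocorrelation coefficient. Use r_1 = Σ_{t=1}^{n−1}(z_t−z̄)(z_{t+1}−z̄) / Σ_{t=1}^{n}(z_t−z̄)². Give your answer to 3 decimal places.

Mean z̄ = (5 + 4 − 7 − 4 + 11 + 4 + 3 + 1 − 3 + 7)/10 = 2.1000
Numerator Σ_{t=1}^{9}(z_t−z̄)(z_{t+1}−z̄) = -12.3100
Denominator Σ(z_t−z̄)² = 266.9000
r_1 = -12.3100 / 266.9000 = -0.046

-0.046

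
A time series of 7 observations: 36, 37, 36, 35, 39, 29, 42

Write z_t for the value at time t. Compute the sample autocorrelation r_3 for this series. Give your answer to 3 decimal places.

-0.031

Mean z̄ = (36 + 37 + 36 + 35 + 39 + 29 + 42)/7 = 36.2857
Deviations from mean: -0.2857, 0.7143, -0.2857, -1.2857, 2.7143, -7.2857, 5.7143
Numerator Σ_{t=1}^{4}(z_t−z̄)(z_{t+3}−z̄) = -2.9592
Denominator Σ(z_t−z̄)² = 95.4286
r_3 = -2.9592 / 95.4286 = -0.031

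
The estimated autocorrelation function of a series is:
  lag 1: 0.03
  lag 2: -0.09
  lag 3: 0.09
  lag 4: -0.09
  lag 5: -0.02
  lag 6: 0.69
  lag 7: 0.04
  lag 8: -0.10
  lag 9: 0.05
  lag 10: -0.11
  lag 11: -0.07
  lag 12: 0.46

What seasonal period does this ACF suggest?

The largest autocorrelation is r_6 = 0.69, with a weaker echo at lag 12 (0.46); the remaining lags stay at or below 0.09.
The dominant spike at lag 6 indicates a seasonal period of 6.

6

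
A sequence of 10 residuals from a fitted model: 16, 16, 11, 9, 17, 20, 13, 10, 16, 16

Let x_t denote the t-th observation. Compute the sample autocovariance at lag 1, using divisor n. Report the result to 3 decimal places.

0.984

Mean x̄ = (16 + 16 + 11 + 9 + 17 + 20 + 13 + 10 + 16 + 16)/10 = 14.4000
Σ_{t=1}^{9}(x_t−x̄)(x_{t+1}−x̄) = 9.8400
γ_1 = 9.8400 / 10 = 0.984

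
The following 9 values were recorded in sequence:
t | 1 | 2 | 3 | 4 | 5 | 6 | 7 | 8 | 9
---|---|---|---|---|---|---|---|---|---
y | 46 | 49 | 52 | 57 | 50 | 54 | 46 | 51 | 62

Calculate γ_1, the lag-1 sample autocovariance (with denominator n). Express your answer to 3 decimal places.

Mean ȳ = (46 + 49 + 52 + 57 + 50 + 54 + 46 + 51 + 62)/9 = 51.8889
Σ_{t=1}^{8}(y_t−ȳ)(y_{t+1}−ȳ) = -12.5679
γ_1 = -12.5679 / 9 = -1.396

-1.396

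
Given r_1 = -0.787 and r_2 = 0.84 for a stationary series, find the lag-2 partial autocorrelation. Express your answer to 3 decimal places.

0.580

φ_{22} = (r_2 − r_1²) / (1 − r_1²)
r_1² = (-0.787)² = 0.619369
Numerator = 0.84 − 0.6194 = 0.2206; denominator = 1 − 0.6194 = 0.3806
φ_{22} = 0.2206 / 0.3806 = 0.580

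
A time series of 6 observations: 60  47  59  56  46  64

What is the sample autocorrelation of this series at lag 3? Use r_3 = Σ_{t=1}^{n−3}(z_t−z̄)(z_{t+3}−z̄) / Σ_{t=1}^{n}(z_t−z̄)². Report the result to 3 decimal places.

Mean z̄ = (60 + 47 + 59 + 56 + 46 + 64)/6 = 55.3333
Deviations from mean: 4.6667, -8.3333, 3.6667, 0.6667, -9.3333, 8.6667
Σ(z_t−z̄)(z_{t+3}−z̄) = (3.1111) + (77.7778) + (31.7778) = 112.6667
Denominator Σ(z_t−z̄)² = 267.3333
r_3 = 112.6667 / 267.3333 = 0.421

0.421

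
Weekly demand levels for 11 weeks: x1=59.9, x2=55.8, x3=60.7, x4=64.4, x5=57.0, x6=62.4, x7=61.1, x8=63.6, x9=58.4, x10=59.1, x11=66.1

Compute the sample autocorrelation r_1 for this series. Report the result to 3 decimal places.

Mean x̄ = (59.9 + 55.8 + 60.7 + 64.4 + 57.0 + 62.4 + 61.1 + 63.6 + 58.4 + 59.1 + 66.1)/11 = 60.7727
Numerator Σ_{t=1}^{10}(x_t−x̄)(x_{t+1}−x̄) = -25.5789
Denominator Σ(x_t−x̄)² = 100.4418
r_1 = -25.5789 / 100.4418 = -0.255

-0.255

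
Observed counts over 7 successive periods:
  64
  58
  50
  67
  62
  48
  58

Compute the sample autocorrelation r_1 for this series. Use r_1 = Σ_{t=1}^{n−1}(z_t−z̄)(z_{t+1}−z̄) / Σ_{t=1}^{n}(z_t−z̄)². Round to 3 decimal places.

-0.254

Mean z̄ = (64 + 58 + 50 + 67 + 62 + 48 + 58)/7 = 58.1429
Deviations from mean: 5.8571, -0.1429, -8.1429, 8.8571, 3.8571, -10.1429, -0.1429
Σ(z_t−z̄)(z_{t+1}−z̄) = (-0.8367) + (1.1633) + (-72.1224) + (34.1633) + (-39.1224) + (1.4490) = -75.3061
Denominator Σ(z_t−z̄)² = 296.8571
r_1 = -75.3061 / 296.8571 = -0.254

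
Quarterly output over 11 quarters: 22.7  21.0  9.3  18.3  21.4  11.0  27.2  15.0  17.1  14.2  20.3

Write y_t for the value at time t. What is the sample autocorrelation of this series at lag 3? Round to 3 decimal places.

0.105

Mean ȳ = (22.7 + 21.0 + 9.3 + 18.3 + 21.4 + 11.0 + 27.2 + 15.0 + 17.1 + 14.2 + 20.3)/11 = 17.9545
Numerator Σ_{t=1}^{8}(y_t−ȳ)(y_{t+3}−ȳ) = 29.6356
Denominator Σ(y_t−ȳ)² = 281.5873
r_3 = 29.6356 / 281.5873 = 0.105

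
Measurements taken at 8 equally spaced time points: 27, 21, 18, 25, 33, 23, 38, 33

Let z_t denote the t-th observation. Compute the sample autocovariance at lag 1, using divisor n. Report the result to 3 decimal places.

Mean z̄ = (27 + 21 + 18 + 25 + 33 + 23 + 38 + 33)/8 = 27.2500
Deviations: -0.2500, -6.2500, -9.2500, -2.2500, 5.7500, -4.2500, 10.7500, 5.7500
Σ_{t=1}^{7}(z_t−z̄)(z_{t+1}−z̄) = 58.9375
γ_1 = 58.9375 / 8 = 7.367

7.367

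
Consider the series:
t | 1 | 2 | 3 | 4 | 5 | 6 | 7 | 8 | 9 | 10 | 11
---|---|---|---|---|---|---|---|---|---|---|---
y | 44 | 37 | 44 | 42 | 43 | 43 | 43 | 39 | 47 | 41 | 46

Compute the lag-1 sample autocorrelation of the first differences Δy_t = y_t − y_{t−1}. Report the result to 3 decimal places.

-0.722

First differences Δy: -7, 7, -2, 1, 0, 0, -4, 8, -6, 5
Mean of differences = 0.2000
Numerator Σ(Δy_t−Δȳ)(Δy_{t+1}−Δȳ) = -175.8400
Denominator Σ(Δy_t−Δȳ)² = 243.6000
r_1(Δy) = -175.8400 / 243.6000 = -0.722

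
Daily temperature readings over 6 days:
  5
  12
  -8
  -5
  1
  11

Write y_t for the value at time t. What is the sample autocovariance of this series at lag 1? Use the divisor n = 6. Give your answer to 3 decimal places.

0.481

Mean ȳ = (5 + 12 − 8 − 5 + 1 + 11)/6 = 2.6667
Deviations: 2.3333, 9.3333, -10.6667, -7.6667, -1.6667, 8.3333
Σ_{t=1}^{5}(y_t−ȳ)(y_{t+1}−ȳ) = 2.8889
γ_1 = 2.8889 / 6 = 0.481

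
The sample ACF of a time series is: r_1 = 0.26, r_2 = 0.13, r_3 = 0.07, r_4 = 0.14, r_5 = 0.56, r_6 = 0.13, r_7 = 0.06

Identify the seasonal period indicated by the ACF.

The largest autocorrelation is r_5 = 0.56; the remaining lags stay at or below 0.26. The elevated value at lag 1 (0.26), dropping to 0.13 at lag 2, reflects decaying short-term dependence rather than seasonality.
The dominant spike at lag 5 indicates a seasonal period of 5.

5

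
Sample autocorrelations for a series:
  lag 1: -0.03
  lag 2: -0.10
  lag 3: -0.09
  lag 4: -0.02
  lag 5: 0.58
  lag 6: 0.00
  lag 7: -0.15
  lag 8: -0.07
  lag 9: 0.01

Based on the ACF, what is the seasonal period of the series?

The largest autocorrelation is r_5 = 0.58; the remaining lags stay at or below 0.01.
The dominant spike at lag 5 indicates a seasonal period of 5.

5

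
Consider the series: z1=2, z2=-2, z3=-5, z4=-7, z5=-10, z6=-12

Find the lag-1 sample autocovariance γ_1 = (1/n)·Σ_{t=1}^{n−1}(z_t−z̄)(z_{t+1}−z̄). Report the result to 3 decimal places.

Mean z̄ = (2 − 2 − 5 − 7 − 10 − 12)/6 = -5.6667
Σ_{t=1}^{5}(z_t−z̄)(z_{t+1}−z̄) = 62.8889
γ_1 = 62.8889 / 6 = 10.481

10.481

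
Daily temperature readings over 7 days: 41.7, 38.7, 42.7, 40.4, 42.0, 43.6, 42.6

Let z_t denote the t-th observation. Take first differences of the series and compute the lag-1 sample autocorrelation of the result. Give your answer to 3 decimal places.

-0.680

First differences Δz: -3.0, 4.0, -2.3, 1.6, 1.6, -1.0
Mean of differences = 0.1500
Numerator Σ(Δz_t−Δz̄)(Δz_{t+1}−Δz̄) = -24.6775
Denominator Σ(Δz_t−Δz̄)² = 36.2750
r_1(Δz) = -24.6775 / 36.2750 = -0.680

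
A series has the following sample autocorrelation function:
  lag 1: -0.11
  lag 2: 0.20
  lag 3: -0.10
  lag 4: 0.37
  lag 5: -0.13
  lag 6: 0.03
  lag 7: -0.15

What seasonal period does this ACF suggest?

The largest autocorrelation is r_4 = 0.37; the remaining lags stay at or below 0.20.
The dominant spike at lag 4 indicates a seasonal period of 4.

4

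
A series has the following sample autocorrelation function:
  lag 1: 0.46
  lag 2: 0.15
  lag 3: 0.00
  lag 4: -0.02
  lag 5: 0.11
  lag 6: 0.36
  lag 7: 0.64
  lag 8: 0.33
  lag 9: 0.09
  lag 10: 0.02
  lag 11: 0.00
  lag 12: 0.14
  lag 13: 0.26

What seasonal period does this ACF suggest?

The largest autocorrelation is r_7 = 0.64; the remaining lags stay at or below 0.46. The elevated value at lag 1 (0.46), dropping to 0.15 at lag 2, reflects decaying short-term dependence rather than seasonality.
The dominant spike at lag 7 indicates a seasonal period of 7.

7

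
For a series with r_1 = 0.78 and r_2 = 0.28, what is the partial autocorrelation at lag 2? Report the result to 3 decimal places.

-0.839

φ_{22} = (r_2 − r_1²) / (1 − r_1²)
r_1² = (0.78)² = 0.6084
Numerator = 0.28 − 0.6084 = -0.3284; denominator = 1 − 0.6084 = 0.3916
φ_{22} = -0.3284 / 0.3916 = -0.839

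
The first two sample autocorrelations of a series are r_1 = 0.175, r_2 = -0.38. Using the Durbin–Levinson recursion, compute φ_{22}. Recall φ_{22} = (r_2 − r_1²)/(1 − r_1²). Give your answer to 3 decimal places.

-0.424

φ_{22} = (r_2 − r_1²) / (1 − r_1²)
r_1² = (0.175)² = 0.030625
Numerator = -0.38 − 0.0306 = -0.4106; denominator = 1 − 0.0306 = 0.9694
φ_{22} = -0.4106 / 0.9694 = -0.424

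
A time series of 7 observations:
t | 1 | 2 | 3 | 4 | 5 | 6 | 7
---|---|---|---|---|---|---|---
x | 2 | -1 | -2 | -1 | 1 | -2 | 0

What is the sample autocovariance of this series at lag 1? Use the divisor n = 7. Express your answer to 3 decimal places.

-0.475

Mean x̄ = (2 − 1 − 2 − 1 + 1 − 2 + 0)/7 = -0.4286
Σ_{t=1}^{6}(x_t−x̄)(x_{t+1}−x̄) = -3.3265
γ_1 = -3.3265 / 7 = -0.475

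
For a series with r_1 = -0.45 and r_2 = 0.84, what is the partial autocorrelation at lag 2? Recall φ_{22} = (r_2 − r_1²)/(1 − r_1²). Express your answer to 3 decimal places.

0.799

φ_{22} = (r_2 − r_1²) / (1 − r_1²)
r_1² = (-0.45)² = 0.2025
Numerator = 0.84 − 0.2025 = 0.6375; denominator = 1 − 0.2025 = 0.7975
φ_{22} = 0.6375 / 0.7975 = 0.799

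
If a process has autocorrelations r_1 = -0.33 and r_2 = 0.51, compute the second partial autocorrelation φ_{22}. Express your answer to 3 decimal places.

φ_{22} = (r_2 − r_1²) / (1 − r_1²)
r_1² = (-0.33)² = 0.1089
Numerator = 0.51 − 0.1089 = 0.4011; denominator = 1 − 0.1089 = 0.8911
φ_{22} = 0.4011 / 0.8911 = 0.450

0.450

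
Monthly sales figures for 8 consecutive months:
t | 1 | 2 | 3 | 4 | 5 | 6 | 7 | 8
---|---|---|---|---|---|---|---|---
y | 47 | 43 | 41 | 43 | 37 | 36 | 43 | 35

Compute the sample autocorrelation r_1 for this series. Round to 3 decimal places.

0.006

Mean ȳ = (47 + 43 + 41 + 43 + 37 + 36 + 43 + 35)/8 = 40.6250
Deviations from mean: 6.3750, 2.3750, 0.3750, 2.3750, -3.6250, -4.6250, 2.3750, -5.6250
Numerator Σ_{t=1}^{7}(y_t−ȳ)(y_{t+1}−ȳ) = 0.7344
Denominator Σ(y_t−ȳ)² = 123.8750
r_1 = 0.7344 / 123.8750 = 0.006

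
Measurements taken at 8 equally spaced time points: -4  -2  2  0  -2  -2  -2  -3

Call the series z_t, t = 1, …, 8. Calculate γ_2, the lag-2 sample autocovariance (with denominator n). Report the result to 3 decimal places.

-1.316

Mean z̄ = (-4 − 2 + 2 + 0 − 2 − 2 − 2 − 3)/8 = -1.6250
Σ_{t=1}^{6}(z_t−z̄)(z_{t+2}−z̄) = -10.5313
γ_2 = -10.5313 / 8 = -1.316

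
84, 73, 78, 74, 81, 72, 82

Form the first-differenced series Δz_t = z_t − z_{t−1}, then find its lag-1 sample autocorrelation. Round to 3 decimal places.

First differences Δz: -11, 5, -4, 7, -9, 10
Mean of differences = -0.3333
Numerator Σ(Δz_t−Δz̄)(Δz_{t+1}−Δz̄) = -256.4444
Denominator Σ(Δz_t−Δz̄)² = 391.3333
r_1(Δz) = -256.4444 / 391.3333 = -0.655

-0.655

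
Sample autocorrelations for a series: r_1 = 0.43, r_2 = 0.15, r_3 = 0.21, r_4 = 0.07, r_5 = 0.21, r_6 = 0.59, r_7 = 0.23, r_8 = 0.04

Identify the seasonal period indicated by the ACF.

The largest autocorrelation is r_6 = 0.59; the remaining lags stay at or below 0.43. The elevated value at lag 1 (0.43), dropping to 0.15 at lag 2, reflects decaying short-term dependence rather than seasonality.
The dominant spike at lag 6 indicates a seasonal period of 6.

6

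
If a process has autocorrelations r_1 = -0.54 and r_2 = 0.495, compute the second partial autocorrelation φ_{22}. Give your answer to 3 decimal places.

0.287

φ_{22} = (r_2 − r_1²) / (1 − r_1²)
r_1² = (-0.54)² = 0.2916
Numerator = 0.495 − 0.2916 = 0.2034; denominator = 1 − 0.2916 = 0.7084
φ_{22} = 0.2034 / 0.7084 = 0.287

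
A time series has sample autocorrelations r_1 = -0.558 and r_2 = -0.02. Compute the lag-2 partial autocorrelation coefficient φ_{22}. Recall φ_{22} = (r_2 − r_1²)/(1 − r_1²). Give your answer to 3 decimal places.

-0.481

φ_{22} = (r_2 − r_1²) / (1 − r_1²)
r_1² = (-0.558)² = 0.311364
Numerator = -0.02 − 0.3114 = -0.3314; denominator = 1 − 0.3114 = 0.6886
φ_{22} = -0.3314 / 0.6886 = -0.481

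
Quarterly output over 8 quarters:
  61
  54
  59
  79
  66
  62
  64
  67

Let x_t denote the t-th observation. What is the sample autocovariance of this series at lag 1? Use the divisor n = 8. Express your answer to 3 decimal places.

3.875

Mean x̄ = (61 + 54 + 59 + 79 + 66 + 62 + 64 + 67)/8 = 64.0000
Σ_{t=1}^{7}(x_t−x̄)(x_{t+1}−x̄) = 31.0000
γ_1 = 31.0000 / 8 = 3.875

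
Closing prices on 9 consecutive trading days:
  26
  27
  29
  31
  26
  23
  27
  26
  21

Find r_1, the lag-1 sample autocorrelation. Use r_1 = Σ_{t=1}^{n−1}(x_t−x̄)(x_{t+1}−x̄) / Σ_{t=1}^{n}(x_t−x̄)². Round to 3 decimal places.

0.193

Mean x̄ = (26 + 27 + 29 + 31 + 26 + 23 + 27 + 26 + 21)/9 = 26.2222
Numerator Σ_{t=1}^{8}(x_t−x̄)(x_{t+1}−x̄) = 13.3951
Denominator Σ(x_t−x̄)² = 69.5556
r_1 = 13.3951 / 69.5556 = 0.193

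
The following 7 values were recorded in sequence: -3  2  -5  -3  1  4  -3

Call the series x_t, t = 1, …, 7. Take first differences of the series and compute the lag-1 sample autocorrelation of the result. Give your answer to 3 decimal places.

First differences Δx: 5, -7, 2, 4, 3, -7
Mean of differences = 0.0000
Numerator Σ(Δx_t−Δx̄)(Δx_{t+1}−Δx̄) = -50.0000
Denominator Σ(Δx_t−Δx̄)² = 152.0000
r_1(Δx) = -50.0000 / 152.0000 = -0.329

-0.329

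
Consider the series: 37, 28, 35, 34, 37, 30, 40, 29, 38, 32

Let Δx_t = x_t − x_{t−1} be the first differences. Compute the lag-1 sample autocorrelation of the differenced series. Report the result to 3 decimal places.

First differences Δx: -9, 7, -1, 3, -7, 10, -11, 9, -6
Mean of differences = -0.5556
Numerator Σ(Δx_t−Δx̄)(Δx_{t+1}−Δx̄) = -421.7531
Denominator Σ(Δx_t−Δx̄)² = 524.2222
r_1(Δx) = -421.7531 / 524.2222 = -0.805

-0.805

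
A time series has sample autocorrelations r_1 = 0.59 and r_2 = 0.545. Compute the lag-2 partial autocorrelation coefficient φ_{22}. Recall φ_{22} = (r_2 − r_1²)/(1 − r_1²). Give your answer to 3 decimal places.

0.302

φ_{22} = (r_2 − r_1²) / (1 − r_1²)
r_1² = (0.59)² = 0.3481
Numerator = 0.545 − 0.3481 = 0.1969; denominator = 1 − 0.3481 = 0.6519
φ_{22} = 0.1969 / 0.6519 = 0.302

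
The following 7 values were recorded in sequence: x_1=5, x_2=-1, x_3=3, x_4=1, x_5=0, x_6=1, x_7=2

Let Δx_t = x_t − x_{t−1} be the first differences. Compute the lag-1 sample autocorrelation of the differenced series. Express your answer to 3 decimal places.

First differences Δx: -6, 4, -2, -1, 1, 1
Mean of differences = -0.5000
Numerator Σ(Δx_t−Δx̄)(Δx_{t+1}−Δx̄) = -29.2500
Denominator Σ(Δx_t−Δx̄)² = 57.5000
r_1(Δx) = -29.2500 / 57.5000 = -0.509

-0.509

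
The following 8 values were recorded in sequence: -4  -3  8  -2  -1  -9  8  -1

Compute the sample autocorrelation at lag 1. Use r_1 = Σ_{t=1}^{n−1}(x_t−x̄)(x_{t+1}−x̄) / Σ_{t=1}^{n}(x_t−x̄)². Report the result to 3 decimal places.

Mean x̄ = (-4 − 3 + 8 − 2 − 1 − 9 + 8 − 1)/8 = -0.5000
Numerator Σ_{t=1}^{7}(x_t−x̄)(x_{t+1}−x̄) = -96.7500
Denominator Σ(x_t−x̄)² = 238.0000
r_1 = -96.7500 / 238.0000 = -0.407

-0.407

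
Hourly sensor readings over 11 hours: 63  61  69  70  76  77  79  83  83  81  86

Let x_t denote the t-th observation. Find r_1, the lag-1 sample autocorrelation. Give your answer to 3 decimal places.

Mean x̄ = (63 + 61 + 69 + 70 + 76 + 77 + 79 + 83 + 83 + 81 + 86)/11 = 75.2727
Numerator Σ_{t=1}^{10}(x_t−x̄)(x_{t+1}−x̄) = 495.8347
Denominator Σ(x_t−x̄)² = 706.1818
r_1 = 495.8347 / 706.1818 = 0.702

0.702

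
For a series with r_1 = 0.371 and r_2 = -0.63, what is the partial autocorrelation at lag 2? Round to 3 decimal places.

φ_{22} = (r_2 − r_1²) / (1 − r_1²)
r_1² = (0.371)² = 0.137641
Numerator = -0.63 − 0.1376 = -0.7676; denominator = 1 − 0.1376 = 0.8624
φ_{22} = -0.7676 / 0.8624 = -0.890

-0.890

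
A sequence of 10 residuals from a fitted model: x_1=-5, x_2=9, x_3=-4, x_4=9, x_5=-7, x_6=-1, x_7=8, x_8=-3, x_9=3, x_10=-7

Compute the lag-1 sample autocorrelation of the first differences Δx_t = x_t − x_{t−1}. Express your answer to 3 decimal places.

-0.711

First differences Δx: 14, -13, 13, -16, 6, 9, -11, 6, -10
Mean of differences = -0.2222
Numerator Σ(Δx_t−Δx̄)(Δx_{t+1}−Δx̄) = -827.3827
Denominator Σ(Δx_t−Δx̄)² = 1163.5556
r_1(Δx) = -827.3827 / 1163.5556 = -0.711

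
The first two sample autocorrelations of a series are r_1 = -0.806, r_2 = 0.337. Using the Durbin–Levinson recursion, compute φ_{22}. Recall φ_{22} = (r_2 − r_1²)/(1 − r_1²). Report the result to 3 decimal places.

-0.892

φ_{22} = (r_2 − r_1²) / (1 − r_1²)
r_1² = (-0.806)² = 0.649636
Numerator = 0.337 − 0.6496 = -0.3126; denominator = 1 − 0.6496 = 0.3504
φ_{22} = -0.3126 / 0.3504 = -0.892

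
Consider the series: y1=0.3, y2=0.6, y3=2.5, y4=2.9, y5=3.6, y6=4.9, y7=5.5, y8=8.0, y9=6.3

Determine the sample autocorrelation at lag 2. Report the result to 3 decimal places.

Mean ȳ = (0.3 + 0.6 + 2.5 + 2.9 + 3.6 + 4.9 + 5.5 + 8.0 + 6.3)/9 = 3.8444
Numerator Σ_{t=1}^{7}(y_t−ȳ)(y_{t+2}−ȳ) = 15.2083
Denominator Σ(y_t−ȳ)² = 53.0022
r_2 = 15.2083 / 53.0022 = 0.287

0.287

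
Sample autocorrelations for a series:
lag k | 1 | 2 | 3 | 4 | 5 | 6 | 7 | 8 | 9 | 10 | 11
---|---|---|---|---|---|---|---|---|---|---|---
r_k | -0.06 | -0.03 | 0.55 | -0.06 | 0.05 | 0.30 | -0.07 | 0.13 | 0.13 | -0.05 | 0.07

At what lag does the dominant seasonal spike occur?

3

The largest autocorrelation is r_3 = 0.55, with a weaker echo at lag 6 (0.30); the remaining lags stay at or below 0.13.
The dominant spike at lag 3 indicates a seasonal period of 3.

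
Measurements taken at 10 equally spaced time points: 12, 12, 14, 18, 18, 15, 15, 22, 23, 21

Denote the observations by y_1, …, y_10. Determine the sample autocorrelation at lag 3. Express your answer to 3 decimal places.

Mean ȳ = (12 + 12 + 14 + 18 + 18 + 15 + 15 + 22 + 23 + 21)/10 = 17.0000
Σ(y_t−ȳ)(y_{t+3}−ȳ) = (-5.0000) + (-5.0000) + (6.0000) + (-2.0000) + (5.0000) + (-12.0000) + (-8.0000) = -21.0000
Denominator Σ(y_t−ȳ)² = 146.0000
r_3 = -21.0000 / 146.0000 = -0.144

-0.144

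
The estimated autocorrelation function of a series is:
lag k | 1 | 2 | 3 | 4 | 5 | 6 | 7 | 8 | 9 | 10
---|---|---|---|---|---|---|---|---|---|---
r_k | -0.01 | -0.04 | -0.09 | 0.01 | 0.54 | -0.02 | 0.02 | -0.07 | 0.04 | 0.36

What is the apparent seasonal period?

The largest autocorrelation is r_5 = 0.54, with a weaker echo at lag 10 (0.36); the remaining lags stay at or below 0.04.
The dominant spike at lag 5 indicates a seasonal period of 5.

5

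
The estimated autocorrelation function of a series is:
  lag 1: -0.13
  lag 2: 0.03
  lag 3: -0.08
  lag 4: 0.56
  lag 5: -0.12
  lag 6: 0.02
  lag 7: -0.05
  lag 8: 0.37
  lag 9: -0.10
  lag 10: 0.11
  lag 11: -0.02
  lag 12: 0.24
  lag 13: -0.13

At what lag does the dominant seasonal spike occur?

The largest autocorrelation is r_4 = 0.56, with weaker echoes at lags 8 (0.37) and 12 (0.24); the remaining lags stay at or below 0.11.
The dominant spike at lag 4 indicates a seasonal period of 4.

4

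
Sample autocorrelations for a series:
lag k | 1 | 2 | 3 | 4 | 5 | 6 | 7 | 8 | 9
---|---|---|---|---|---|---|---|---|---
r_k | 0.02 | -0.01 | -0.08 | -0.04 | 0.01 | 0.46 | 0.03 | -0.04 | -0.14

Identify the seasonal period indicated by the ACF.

6

The largest autocorrelation is r_6 = 0.46; the remaining lags stay at or below 0.03.
The dominant spike at lag 6 indicates a seasonal period of 6.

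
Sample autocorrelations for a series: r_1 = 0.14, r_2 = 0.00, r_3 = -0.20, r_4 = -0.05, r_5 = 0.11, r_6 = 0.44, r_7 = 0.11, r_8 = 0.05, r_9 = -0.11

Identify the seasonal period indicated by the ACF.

6

The largest autocorrelation is r_6 = 0.44; the remaining lags stay at or below 0.14.
The dominant spike at lag 6 indicates a seasonal period of 6.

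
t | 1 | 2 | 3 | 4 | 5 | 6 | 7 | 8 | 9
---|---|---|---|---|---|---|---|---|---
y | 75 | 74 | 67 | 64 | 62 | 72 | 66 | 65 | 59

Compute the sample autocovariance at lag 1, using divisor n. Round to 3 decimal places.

Mean ȳ = (75 + 74 + 67 + 64 + 62 + 72 + 66 + 65 + 59)/9 = 67.1111
Σ_{t=1}^{8}(y_t−ȳ)(y_{t+1}−ȳ) = 58.8765
γ_1 = 58.8765 / 9 = 6.542

6.542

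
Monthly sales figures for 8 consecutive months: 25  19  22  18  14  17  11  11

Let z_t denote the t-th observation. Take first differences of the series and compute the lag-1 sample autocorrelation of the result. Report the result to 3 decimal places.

-0.681

First differences Δz: -6, 3, -4, -4, 3, -6, 0
Mean of differences = -2.0000
Numerator Σ(Δz_t−Δz̄)(Δz_{t+1}−Δz̄) = -64.0000
Denominator Σ(Δz_t−Δz̄)² = 94.0000
r_1(Δz) = -64.0000 / 94.0000 = -0.681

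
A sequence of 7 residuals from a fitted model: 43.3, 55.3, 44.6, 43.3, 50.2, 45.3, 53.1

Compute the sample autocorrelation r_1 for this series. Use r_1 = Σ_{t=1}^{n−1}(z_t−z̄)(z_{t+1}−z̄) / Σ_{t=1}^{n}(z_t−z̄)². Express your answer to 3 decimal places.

-0.499

Mean z̄ = (43.3 + 55.3 + 44.6 + 43.3 + 50.2 + 45.3 + 53.1)/7 = 47.8714
Deviations from mean: -4.5714, 7.4286, -3.2714, -4.5714, 2.3286, -2.5714, 5.2286
Numerator Σ_{t=1}^{6}(z_t−z̄)(z_{t+1}−z̄) = -73.3837
Denominator Σ(z_t−z̄)² = 147.0543
r_1 = -73.3837 / 147.0543 = -0.499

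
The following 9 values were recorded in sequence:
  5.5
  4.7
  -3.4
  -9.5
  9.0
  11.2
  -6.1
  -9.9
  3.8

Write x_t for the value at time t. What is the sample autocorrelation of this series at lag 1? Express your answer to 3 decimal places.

Mean x̄ = (5.5 + 4.7 − 3.4 − 9.5 + 9.0 + 11.2 − 6.1 − 9.9 + 3.8)/9 = 0.5889
Numerator Σ_{t=1}^{8}(x_t−x̄)(x_{t+1}−x̄) = 13.9288
Denominator Σ(x_t−x̄)² = 507.1289
r_1 = 13.9288 / 507.1289 = 0.027

0.027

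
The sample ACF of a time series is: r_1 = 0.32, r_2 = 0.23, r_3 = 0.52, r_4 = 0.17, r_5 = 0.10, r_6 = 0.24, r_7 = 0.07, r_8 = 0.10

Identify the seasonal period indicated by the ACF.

The largest autocorrelation is r_3 = 0.52; the remaining lags stay at or below 0.32. The elevated value at lag 1 (0.32), dropping to 0.23 at lag 2, reflects decaying short-term dependence rather than seasonality.
The dominant spike at lag 3 indicates a seasonal period of 3.

3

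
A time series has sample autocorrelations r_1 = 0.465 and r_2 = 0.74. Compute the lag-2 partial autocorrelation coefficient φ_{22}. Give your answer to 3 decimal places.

0.668

φ_{22} = (r_2 − r_1²) / (1 − r_1²)
r_1² = (0.465)² = 0.216225
Numerator = 0.74 − 0.2162 = 0.5238; denominator = 1 − 0.2162 = 0.7838
φ_{22} = 0.5238 / 0.7838 = 0.668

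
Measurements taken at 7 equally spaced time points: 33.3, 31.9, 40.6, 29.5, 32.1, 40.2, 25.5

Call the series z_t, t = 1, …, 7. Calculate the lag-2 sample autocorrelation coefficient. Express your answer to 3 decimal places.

-0.113

Mean z̄ = (33.3 + 31.9 + 40.6 + 29.5 + 32.1 + 40.2 + 25.5)/7 = 33.3000
Deviations from mean: 0.0000, -1.4000, 7.3000, -3.8000, -1.2000, 6.9000, -7.8000
Numerator Σ_{t=1}^{5}(z_t−z̄)(z_{t+2}−z̄) = -20.3000
Denominator Σ(z_t−z̄)² = 179.5800
r_2 = -20.3000 / 179.5800 = -0.113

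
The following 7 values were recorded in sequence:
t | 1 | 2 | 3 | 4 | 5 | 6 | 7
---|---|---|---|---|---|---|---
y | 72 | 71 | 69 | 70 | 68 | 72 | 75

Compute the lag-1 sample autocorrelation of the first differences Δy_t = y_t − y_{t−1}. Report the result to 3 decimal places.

0.037

First differences Δy: -1, -2, 1, -2, 4, 3
Mean of differences = 0.5000
Numerator Σ(Δy_t−Δȳ)(Δy_{t+1}−Δȳ) = 1.2500
Denominator Σ(Δy_t−Δȳ)² = 33.5000
r_1(Δy) = 1.2500 / 33.5000 = 0.037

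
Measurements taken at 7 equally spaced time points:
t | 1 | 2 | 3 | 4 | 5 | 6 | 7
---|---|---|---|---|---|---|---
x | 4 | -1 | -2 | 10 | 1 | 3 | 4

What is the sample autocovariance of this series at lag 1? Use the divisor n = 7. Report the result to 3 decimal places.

Mean x̄ = (4 − 1 − 2 + 10 + 1 + 3 + 4)/7 = 2.7143
Σ_{t=1}^{6}(x_t−x̄)(x_{t+1}−x̄) = -34.2245
γ_1 = -34.2245 / 7 = -4.889

-4.889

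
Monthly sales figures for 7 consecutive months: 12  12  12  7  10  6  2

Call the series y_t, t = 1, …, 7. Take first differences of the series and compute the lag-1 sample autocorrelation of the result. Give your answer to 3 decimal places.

-0.482

First differences Δy: 0, 0, -5, 3, -4, -4
Mean of differences = -1.6667
Numerator Σ(Δy_t−Δȳ)(Δy_{t+1}−Δȳ) = -23.7778
Denominator Σ(Δy_t−Δȳ)² = 49.3333
r_1(Δy) = -23.7778 / 49.3333 = -0.482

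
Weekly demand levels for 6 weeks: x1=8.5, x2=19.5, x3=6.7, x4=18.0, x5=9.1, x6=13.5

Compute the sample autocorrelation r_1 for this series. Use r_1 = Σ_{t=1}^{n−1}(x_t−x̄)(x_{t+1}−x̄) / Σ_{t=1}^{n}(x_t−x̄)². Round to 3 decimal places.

-0.868

Mean x̄ = (8.5 + 19.5 + 6.7 + 18.0 + 9.1 + 13.5)/6 = 12.5500
Deviations from mean: -4.0500, 6.9500, -5.8500, 5.4500, -3.4500, 0.9500
Numerator Σ_{t=1}^{5}(x_t−x̄)(x_{t+1}−x̄) = -122.7675
Denominator Σ(x_t−x̄)² = 141.4350
r_1 = -122.7675 / 141.4350 = -0.868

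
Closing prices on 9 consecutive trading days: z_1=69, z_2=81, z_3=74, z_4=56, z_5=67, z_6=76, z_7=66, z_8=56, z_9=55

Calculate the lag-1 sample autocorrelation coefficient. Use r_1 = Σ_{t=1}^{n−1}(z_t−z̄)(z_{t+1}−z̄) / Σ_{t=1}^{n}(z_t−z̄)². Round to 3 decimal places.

0.259

Mean z̄ = (69 + 81 + 74 + 56 + 67 + 76 + 66 + 56 + 55)/9 = 66.6667
Numerator Σ_{t=1}^{8}(z_t−z̄)(z_{t+1}−z̄) = 185.2222
Denominator Σ(z_t−z̄)² = 716.0000
r_1 = 185.2222 / 716.0000 = 0.259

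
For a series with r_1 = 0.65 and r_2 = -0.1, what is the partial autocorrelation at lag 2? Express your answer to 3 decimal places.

-0.905

φ_{22} = (r_2 − r_1²) / (1 − r_1²)
r_1² = (0.65)² = 0.4225
Numerator = -0.1 − 0.4225 = -0.5225; denominator = 1 − 0.4225 = 0.5775
φ_{22} = -0.5225 / 0.5775 = -0.905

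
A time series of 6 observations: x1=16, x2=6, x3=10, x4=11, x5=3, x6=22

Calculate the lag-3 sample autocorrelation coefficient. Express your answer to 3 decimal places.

0.122

Mean x̄ = (16 + 6 + 10 + 11 + 3 + 22)/6 = 11.3333
Deviations from mean: 4.6667, -5.3333, -1.3333, -0.3333, -8.3333, 10.6667
Σ(x_t−x̄)(x_{t+3}−x̄) = (-1.5556) + (44.4444) + (-14.2222) = 28.6667
Denominator Σ(x_t−x̄)² = 235.3333
r_3 = 28.6667 / 235.3333 = 0.122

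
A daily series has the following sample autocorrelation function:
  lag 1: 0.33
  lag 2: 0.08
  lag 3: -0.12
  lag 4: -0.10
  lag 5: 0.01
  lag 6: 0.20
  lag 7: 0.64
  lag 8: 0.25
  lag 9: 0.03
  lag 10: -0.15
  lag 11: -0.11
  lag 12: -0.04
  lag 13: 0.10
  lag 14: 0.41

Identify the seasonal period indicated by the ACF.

7

The largest autocorrelation is r_7 = 0.64, with a weaker echo at lag 14 (0.41); the remaining lags stay at or below 0.33. The elevated value at lag 1 (0.33), dropping to 0.08 at lag 2, reflects decaying short-term dependence rather than seasonality.
The dominant spike at lag 7 indicates a seasonal period of 7.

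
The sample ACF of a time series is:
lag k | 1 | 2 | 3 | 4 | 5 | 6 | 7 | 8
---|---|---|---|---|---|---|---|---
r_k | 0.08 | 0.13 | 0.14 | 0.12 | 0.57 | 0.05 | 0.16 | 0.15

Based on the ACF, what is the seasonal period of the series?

5

The largest autocorrelation is r_5 = 0.57; the remaining lags stay at or below 0.16.
The dominant spike at lag 5 indicates a seasonal period of 5.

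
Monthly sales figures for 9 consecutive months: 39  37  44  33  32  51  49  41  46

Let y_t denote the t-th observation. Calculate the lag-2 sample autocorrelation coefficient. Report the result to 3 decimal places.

-0.316

Mean ȳ = (39 + 37 + 44 + 33 + 32 + 51 + 49 + 41 + 46)/9 = 41.3333
Σ(y_t−ȳ)(y_{t+2}−ȳ) = (-6.2222) + (36.1111) + (-24.8889) + (-80.5556) + (-71.5556) + (-3.2222) + (35.7778) = -114.5556
Denominator Σ(y_t−ȳ)² = 362.0000
r_2 = -114.5556 / 362.0000 = -0.316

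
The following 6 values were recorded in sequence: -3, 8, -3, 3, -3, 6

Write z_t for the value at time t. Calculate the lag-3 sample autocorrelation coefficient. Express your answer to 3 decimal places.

-0.449

Mean z̄ = (-3 + 8 − 3 + 3 − 3 + 6)/6 = 1.3333
Deviations from mean: -4.3333, 6.6667, -4.3333, 1.6667, -4.3333, 4.6667
Σ(z_t−z̄)(z_{t+3}−z̄) = (-7.2222) + (-28.8889) + (-20.2222) = -56.3333
Denominator Σ(z_t−z̄)² = 125.3333
r_3 = -56.3333 / 125.3333 = -0.449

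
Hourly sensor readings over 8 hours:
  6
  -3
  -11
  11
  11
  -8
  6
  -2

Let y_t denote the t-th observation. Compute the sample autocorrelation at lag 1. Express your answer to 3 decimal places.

-0.284

Mean ȳ = (6 − 3 − 11 + 11 + 11 − 8 + 6 − 2)/8 = 1.2500
Deviations from mean: 4.7500, -4.2500, -12.2500, 9.7500, 9.7500, -9.2500, 4.7500, -3.2500
Σ(y_t−ȳ)(y_{t+1}−ȳ) = (-20.1875) + (52.0625) + (-119.4375) + (95.0625) + (-90.1875) + (-43.9375) + (-15.4375) = -142.0625
Denominator Σ(y_t−ȳ)² = 499.5000
r_1 = -142.0625 / 499.5000 = -0.284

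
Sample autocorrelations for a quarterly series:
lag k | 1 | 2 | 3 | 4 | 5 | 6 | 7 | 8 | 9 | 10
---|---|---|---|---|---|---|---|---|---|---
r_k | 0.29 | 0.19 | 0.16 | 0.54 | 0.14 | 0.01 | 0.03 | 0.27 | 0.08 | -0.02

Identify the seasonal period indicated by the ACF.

The largest autocorrelation is r_4 = 0.54; the remaining lags stay at or below 0.29. The elevated value at lag 1 (0.29), dropping to 0.19 at lag 2, reflects decaying short-term dependence rather than seasonality.
The dominant spike at lag 4 indicates a seasonal period of 4.

4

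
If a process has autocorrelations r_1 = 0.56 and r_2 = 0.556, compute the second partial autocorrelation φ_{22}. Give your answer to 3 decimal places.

φ_{22} = (r_2 − r_1²) / (1 − r_1²)
r_1² = (0.56)² = 0.3136
Numerator = 0.556 − 0.3136 = 0.2424; denominator = 1 − 0.3136 = 0.6864
φ_{22} = 0.2424 / 0.6864 = 0.353

0.353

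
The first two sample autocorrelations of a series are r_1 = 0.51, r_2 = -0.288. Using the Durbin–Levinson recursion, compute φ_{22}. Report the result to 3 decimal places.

-0.741

φ_{22} = (r_2 − r_1²) / (1 − r_1²)
r_1² = (0.51)² = 0.2601
Numerator = -0.288 − 0.2601 = -0.5481; denominator = 1 − 0.2601 = 0.7399
φ_{22} = -0.5481 / 0.7399 = -0.741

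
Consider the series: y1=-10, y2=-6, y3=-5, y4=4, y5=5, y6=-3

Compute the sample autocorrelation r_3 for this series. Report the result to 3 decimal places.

-0.425

Mean ȳ = (-10 − 6 − 5 + 4 + 5 − 3)/6 = -2.5000
Σ(y_t−ȳ)(y_{t+3}−ȳ) = (-48.7500) + (-26.2500) + (1.2500) = -73.7500
Denominator Σ(y_t−ȳ)² = 173.5000
r_3 = -73.7500 / 173.5000 = -0.425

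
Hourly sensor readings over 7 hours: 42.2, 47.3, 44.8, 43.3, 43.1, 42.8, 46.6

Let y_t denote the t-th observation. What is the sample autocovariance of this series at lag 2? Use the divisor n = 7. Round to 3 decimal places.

Mean ȳ = (42.2 + 47.3 + 44.8 + 43.3 + 43.1 + 42.8 + 46.6)/7 = 44.3000
Σ_{t=1}^{5}(y_t−ȳ)(y_{t+2}−ȳ) = -5.9100
γ_2 = -5.9100 / 7 = -0.844

-0.844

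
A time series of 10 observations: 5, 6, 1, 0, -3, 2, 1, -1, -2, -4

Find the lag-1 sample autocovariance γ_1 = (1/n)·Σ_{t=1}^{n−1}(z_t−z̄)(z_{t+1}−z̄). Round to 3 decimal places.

Mean z̄ = (5 + 6 + 1 + 0 − 3 + 2 + 1 − 1 − 2 − 4)/10 = 0.5000
Σ_{t=1}^{9}(z_t−z̄)(z_{t+1}−z̄) = 38.7500
γ_1 = 38.7500 / 10 = 3.875

3.875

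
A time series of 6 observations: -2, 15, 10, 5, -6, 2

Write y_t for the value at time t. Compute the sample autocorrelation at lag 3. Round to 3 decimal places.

-0.430

Mean ȳ = (-2 + 15 + 10 + 5 − 6 + 2)/6 = 4.0000
Deviations from mean: -6.0000, 11.0000, 6.0000, 1.0000, -10.0000, -2.0000
Numerator Σ_{t=1}^{3}(y_t−ȳ)(y_{t+3}−ȳ) = -128.0000
Denominator Σ(y_t−ȳ)² = 298.0000
r_3 = -128.0000 / 298.0000 = -0.430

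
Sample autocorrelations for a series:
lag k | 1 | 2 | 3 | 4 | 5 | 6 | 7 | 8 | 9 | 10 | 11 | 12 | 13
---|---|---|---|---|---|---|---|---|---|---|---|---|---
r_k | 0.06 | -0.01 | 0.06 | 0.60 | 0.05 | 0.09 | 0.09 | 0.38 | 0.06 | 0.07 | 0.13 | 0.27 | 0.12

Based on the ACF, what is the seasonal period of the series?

4

The largest autocorrelation is r_4 = 0.60, with weaker echoes at lags 8 (0.38) and 12 (0.27); the remaining lags stay at or below 0.13.
The dominant spike at lag 4 indicates a seasonal period of 4.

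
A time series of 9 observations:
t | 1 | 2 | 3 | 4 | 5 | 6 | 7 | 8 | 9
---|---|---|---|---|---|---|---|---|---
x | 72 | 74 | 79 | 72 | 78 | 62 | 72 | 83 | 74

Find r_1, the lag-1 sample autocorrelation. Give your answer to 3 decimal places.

-0.216

Mean x̄ = (72 + 74 + 79 + 72 + 78 + 62 + 72 + 83 + 74)/9 = 74.0000
Numerator Σ_{t=1}^{8}(x_t−x̄)(x_{t+1}−x̄) = -60.0000
Denominator Σ(x_t−x̄)² = 278.0000
r_1 = -60.0000 / 278.0000 = -0.216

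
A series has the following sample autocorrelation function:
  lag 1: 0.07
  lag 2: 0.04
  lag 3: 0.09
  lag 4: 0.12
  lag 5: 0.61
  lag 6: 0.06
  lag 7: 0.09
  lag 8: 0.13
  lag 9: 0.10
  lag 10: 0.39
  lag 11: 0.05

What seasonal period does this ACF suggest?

5

The largest autocorrelation is r_5 = 0.61, with a weaker echo at lag 10 (0.39); the remaining lags stay at or below 0.13.
The dominant spike at lag 5 indicates a seasonal period of 5.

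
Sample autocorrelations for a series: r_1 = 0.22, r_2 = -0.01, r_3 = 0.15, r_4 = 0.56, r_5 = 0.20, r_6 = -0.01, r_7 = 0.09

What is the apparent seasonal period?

4

The largest autocorrelation is r_4 = 0.56; the remaining lags stay at or below 0.22.
The dominant spike at lag 4 indicates a seasonal period of 4.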